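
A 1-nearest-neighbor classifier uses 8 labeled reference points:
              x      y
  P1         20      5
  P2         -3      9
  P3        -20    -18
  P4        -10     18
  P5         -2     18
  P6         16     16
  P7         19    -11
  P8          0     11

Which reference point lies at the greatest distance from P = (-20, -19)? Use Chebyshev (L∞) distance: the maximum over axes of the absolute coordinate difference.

P1

d(P,P1) = max(40, 24) = 40
d(P,P2) = max(17, 28) = 28
d(P,P3) = max(0, 1) = 1
d(P,P4) = max(10, 37) = 37
d(P,P5) = max(18, 37) = 37
d(P,P6) = max(36, 35) = 36
d(P,P7) = max(39, 8) = 39
d(P,P8) = max(20, 30) = 30
The largest is to P1.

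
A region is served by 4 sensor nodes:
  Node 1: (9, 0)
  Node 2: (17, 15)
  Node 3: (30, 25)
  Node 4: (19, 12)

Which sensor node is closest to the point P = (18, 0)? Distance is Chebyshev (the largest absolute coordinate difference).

d(P, Node 1) = max(9, 0) = 9
d(P, Node 2) = max(1, 15) = 15
d(P, Node 3) = max(12, 25) = 25
d(P, Node 4) = max(1, 12) = 12
The smallest is to Node 1, so P lies in the Voronoi region of Node 1.

Node 1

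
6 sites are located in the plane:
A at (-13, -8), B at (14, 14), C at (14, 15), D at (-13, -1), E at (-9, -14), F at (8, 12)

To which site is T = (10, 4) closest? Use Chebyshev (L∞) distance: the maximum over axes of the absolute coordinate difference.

F

d(T,A) = max(23, 12) = 23
d(T,B) = max(4, 10) = 10
d(T,C) = max(4, 11) = 11
d(T,D) = max(23, 5) = 23
d(T,E) = max(19, 18) = 19
d(T,F) = max(2, 8) = 8
The smallest is to F, so T lies in the Voronoi region of F.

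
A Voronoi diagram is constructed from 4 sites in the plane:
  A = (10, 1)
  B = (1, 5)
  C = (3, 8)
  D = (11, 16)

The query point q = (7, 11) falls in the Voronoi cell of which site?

Compare squared distances (the ordering matches that of the actual distances):
|qA|² = (7−10)² + (11−1)² = 9 + 100 = 109
|qB|² = (7−1)² + (11−5)² = 36 + 36 = 72
|qC|² = (7−3)² + (11−8)² = 16 + 9 = 25
|qD|² = (7−11)² + (11−16)² = 16 + 25 = 41
The smallest is to C, so q lies in the Voronoi region of C.

C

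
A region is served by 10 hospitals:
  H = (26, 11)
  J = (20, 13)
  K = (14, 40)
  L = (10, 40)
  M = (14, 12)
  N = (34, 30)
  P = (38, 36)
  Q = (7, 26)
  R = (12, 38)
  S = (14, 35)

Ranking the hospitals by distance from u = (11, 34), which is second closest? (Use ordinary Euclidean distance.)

Compare squared distances (the ordering matches that of the actual distances):
|uH|² = (11−26)² + (34−11)² = 225 + 529 = 754
|uJ|² = (11−20)² + (34−13)² = 81 + 441 = 522
|uK|² = (11−14)² + (34−40)² = 9 + 36 = 45
|uL|² = (11−10)² + (34−40)² = 1 + 36 = 37
|uM|² = (11−14)² + (34−12)² = 9 + 484 = 493
|uN|² = (11−34)² + (34−30)² = 529 + 16 = 545
|uP|² = (11−38)² + (34−36)² = 729 + 4 = 733
|uQ|² = (11−7)² + (34−26)² = 16 + 64 = 80
|uR|² = (11−12)² + (34−38)² = 1 + 16 = 17
|uS|² = (11−14)² + (34−35)² = 9 + 1 = 10
Sorted ascending: S, R, L, … — the second-nearest is R.

R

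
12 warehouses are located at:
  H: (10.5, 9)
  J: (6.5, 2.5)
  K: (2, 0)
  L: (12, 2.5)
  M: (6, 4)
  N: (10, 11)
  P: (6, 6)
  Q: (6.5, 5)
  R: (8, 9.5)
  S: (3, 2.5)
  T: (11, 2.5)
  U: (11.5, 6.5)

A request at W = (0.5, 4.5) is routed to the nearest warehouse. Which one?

S

Squared Euclidean distances:
|WH|² = (0.5−10.5)² + (4.5−9)² = 100 + 20.25 = 120.25
|WJ|² = (0.5−6.5)² + (4.5−2.5)² = 36 + 4 = 40
|WK|² = (0.5−2)² + (4.5−0)² = 2.25 + 20.25 = 22.5
|WL|² = (0.5−12)² + (4.5−2.5)² = 132.25 + 4 = 136.25
|WM|² = (0.5−6)² + (4.5−4)² = 30.25 + 0.25 = 30.5
|WN|² = (0.5−10)² + (4.5−11)² = 90.25 + 42.25 = 132.5
|WP|² = (0.5−6)² + (4.5−6)² = 30.25 + 2.25 = 32.5
|WQ|² = (0.5−6.5)² + (4.5−5)² = 36 + 0.25 = 36.25
|WR|² = (0.5−8)² + (4.5−9.5)² = 56.25 + 25 = 81.25
|WS|² = (0.5−3)² + (4.5−2.5)² = 6.25 + 4 = 10.25
|WT|² = (0.5−11)² + (4.5−2.5)² = 110.25 + 4 = 114.25
|WU|² = (0.5−11.5)² + (4.5−6.5)² = 121 + 4 = 125
The smallest is to S, so W lies in the Voronoi region of S.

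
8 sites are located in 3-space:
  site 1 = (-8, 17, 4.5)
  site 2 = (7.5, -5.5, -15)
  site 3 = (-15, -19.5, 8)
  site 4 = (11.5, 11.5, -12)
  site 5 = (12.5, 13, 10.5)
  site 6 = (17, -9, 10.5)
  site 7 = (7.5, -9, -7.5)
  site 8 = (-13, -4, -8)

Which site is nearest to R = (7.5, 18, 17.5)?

site 5

Compare squared distances (the ordering matches that of the actual distances):
d²(R, site 1) = 240.25 + 1 + 169 = 410.25
d²(R, site 2) = 0 + 552.25 + 1056.25 = 1608.5
d²(R, site 3) = 506.25 + 1406.25 + 90.25 = 2002.75
d²(R, site 4) = 16 + 42.25 + 870.25 = 928.5
d²(R, site 5) = 25 + 25 + 49 = 99
d²(R, site 6) = 90.25 + 729 + 49 = 868.25
d²(R, site 7) = 0 + 729 + 625 = 1354
d²(R, site 8) = 420.25 + 484 + 650.25 = 1554.5
site 5 is nearest.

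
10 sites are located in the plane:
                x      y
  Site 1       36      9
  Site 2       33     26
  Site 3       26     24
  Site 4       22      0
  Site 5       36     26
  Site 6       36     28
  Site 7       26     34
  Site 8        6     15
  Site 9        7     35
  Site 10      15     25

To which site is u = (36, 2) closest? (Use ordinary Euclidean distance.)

Site 1

Squared Euclidean distances:
d²(u, Site 1) = (36−36)² + (2−9)² = 0 + 49 = 49
d²(u, Site 2) = (36−33)² + (2−26)² = 9 + 576 = 585
d²(u, Site 3) = (36−26)² + (2−24)² = 100 + 484 = 584
d²(u, Site 4) = (36−22)² + (2−0)² = 196 + 4 = 200
d²(u, Site 5) = (36−36)² + (2−26)² = 0 + 576 = 576
d²(u, Site 6) = (36−36)² + (2−28)² = 0 + 676 = 676
d²(u, Site 7) = (36−26)² + (2−34)² = 100 + 1024 = 1124
d²(u, Site 8) = (36−6)² + (2−15)² = 900 + 169 = 1069
d²(u, Site 9) = (36−7)² + (2−35)² = 841 + 1089 = 1930
d²(u, Site 10) = (36−15)² + (2−25)² = 441 + 529 = 970
Site 1 is nearest.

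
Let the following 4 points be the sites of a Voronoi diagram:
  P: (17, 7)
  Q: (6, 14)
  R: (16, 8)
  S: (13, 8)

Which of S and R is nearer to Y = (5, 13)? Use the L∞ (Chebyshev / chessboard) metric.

S

d(Y,S) = max(8, 5) = 8
d(Y,R) = max(11, 5) = 11
8 < 11, so S is closer.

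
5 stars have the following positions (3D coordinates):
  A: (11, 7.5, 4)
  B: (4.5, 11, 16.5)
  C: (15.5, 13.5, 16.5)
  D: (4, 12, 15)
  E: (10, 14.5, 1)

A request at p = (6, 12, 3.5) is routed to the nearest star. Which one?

E

Squared Euclidean distances:
|pA|² = (6−11)² + (12−7.5)² + (3.5−4)² = 25 + 20.25 + 0.25 = 45.5
|pB|² = (6−4.5)² + (12−11)² + (3.5−16.5)² = 2.25 + 1 + 169 = 172.25
|pC|² = (6−15.5)² + (12−13.5)² + (3.5−16.5)² = 90.25 + 2.25 + 169 = 261.5
|pD|² = (6−4)² + (12−12)² + (3.5−15)² = 4 + 0 + 132.25 = 136.25
|pE|² = (6−10)² + (12−14.5)² + (3.5−1)² = 16 + 6.25 + 6.25 = 28.5
E is nearest.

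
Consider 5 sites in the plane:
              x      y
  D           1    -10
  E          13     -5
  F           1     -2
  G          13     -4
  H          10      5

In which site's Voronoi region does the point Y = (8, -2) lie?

G

Since √ is increasing, it suffices to compare squared distances:
|YD|² = (8−1)² + (-2−(-10))² = 49 + 64 = 113
|YE|² = (8−13)² + (-2−(-5))² = 25 + 9 = 34
|YF|² = (8−1)² + (-2−(-2))² = 49 + 0 = 49
|YG|² = (8−13)² + (-2−(-4))² = 25 + 4 = 29
|YH|² = (8−10)² + (-2−5)² = 4 + 49 = 53
G is nearest.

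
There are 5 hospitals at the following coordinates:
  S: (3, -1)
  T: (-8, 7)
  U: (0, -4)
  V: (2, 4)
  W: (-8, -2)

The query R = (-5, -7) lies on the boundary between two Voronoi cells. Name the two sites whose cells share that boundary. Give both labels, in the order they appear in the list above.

U and W

Squared distances from R to each site:
|RS|² = (-5−3)² + (-7−(-1))² = 64 + 36 = 100
|RT|² = (-5−(-8))² + (-7−7)² = 9 + 196 = 205
|RU|² = (-5−0)² + (-7−(-4))² = 25 + 9 = 34
|RV|² = (-5−2)² + (-7−4)² = 49 + 121 = 170
|RW|² = (-5−(-8))² + (-7−(-2))² = 9 + 25 = 34
R is equidistant from U and W (both at squared distance 34), and every other site is strictly farther — so R lies on the U–W Voronoi edge.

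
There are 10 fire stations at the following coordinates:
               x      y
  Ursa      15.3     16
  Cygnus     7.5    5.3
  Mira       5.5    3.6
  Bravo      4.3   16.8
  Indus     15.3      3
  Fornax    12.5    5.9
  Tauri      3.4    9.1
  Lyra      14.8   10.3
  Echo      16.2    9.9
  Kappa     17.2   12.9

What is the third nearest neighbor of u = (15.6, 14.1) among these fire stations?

Squared Euclidean distances:
d²(u, Ursa) = (15.6−15.3)² + (14.1−16)² = 0.09 + 3.61 = 3.7
d²(u, Cygnus) = (15.6−7.5)² + (14.1−5.3)² = 65.61 + 77.44 = 143.05
d²(u, Mira) = (15.6−5.5)² + (14.1−3.6)² = 102.01 + 110.25 = 212.26
d²(u, Bravo) = (15.6−4.3)² + (14.1−16.8)² = 127.69 + 7.29 = 134.98
d²(u, Indus) = (15.6−15.3)² + (14.1−3)² = 0.09 + 123.21 = 123.3
d²(u, Fornax) = (15.6−12.5)² + (14.1−5.9)² = 9.61 + 67.24 = 76.85
d²(u, Tauri) = (15.6−3.4)² + (14.1−9.1)² = 148.84 + 25 = 173.84
d²(u, Lyra) = (15.6−14.8)² + (14.1−10.3)² = 0.64 + 14.44 = 15.08
d²(u, Echo) = (15.6−16.2)² + (14.1−9.9)² = 0.36 + 17.64 = 18
d²(u, Kappa) = (15.6−17.2)² + (14.1−12.9)² = 2.56 + 1.44 = 4
Sorted ascending: Ursa, Kappa, Lyra, Echo, … — the third-nearest is Lyra.

Lyra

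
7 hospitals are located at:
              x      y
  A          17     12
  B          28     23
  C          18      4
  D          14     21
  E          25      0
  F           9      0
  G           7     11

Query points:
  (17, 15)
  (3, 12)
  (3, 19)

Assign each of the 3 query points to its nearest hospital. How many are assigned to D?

0

(17, 15) — d² to each: A:9, B:185, C:122, D:45, E:289, F:289, G:116 → nearest is A
(3, 12) — d² to each: A:196, B:746, C:289, D:202, E:628, F:180, G:17 → nearest is G
(3, 19) — d² to each: A:245, B:641, C:450, D:125, E:845, F:397, G:80 → nearest is G
0 of the 3 points have D as nearest.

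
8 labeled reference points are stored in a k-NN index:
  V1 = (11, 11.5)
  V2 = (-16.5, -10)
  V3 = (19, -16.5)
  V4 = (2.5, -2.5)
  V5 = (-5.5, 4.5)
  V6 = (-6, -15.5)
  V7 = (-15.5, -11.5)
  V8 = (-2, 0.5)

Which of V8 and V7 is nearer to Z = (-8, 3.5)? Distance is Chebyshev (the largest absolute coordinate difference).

V8

d(Z,V8) = max(6, 3) = 6
d(Z,V7) = max(7.5, 15) = 15
6 < 15, so V8 is closer.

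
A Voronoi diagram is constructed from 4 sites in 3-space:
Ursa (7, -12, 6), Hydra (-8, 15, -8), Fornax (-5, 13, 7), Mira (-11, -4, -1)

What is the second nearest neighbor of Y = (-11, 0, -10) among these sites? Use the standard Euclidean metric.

Hydra

Squared Euclidean distances:
d²(Y, Ursa) = (-11−7)² + (0−(-12))² + (-10−6)² = 324 + 144 + 256 = 724
d²(Y, Hydra) = (-11−(-8))² + (0−15)² + (-10−(-8))² = 9 + 225 + 4 = 238
d²(Y, Fornax) = (-11−(-5))² + (0−13)² + (-10−7)² = 36 + 169 + 289 = 494
d²(Y, Mira) = (-11−(-11))² + (0−(-4))² + (-10−(-1))² = 0 + 16 + 81 = 97
Sorted ascending: Mira, Hydra, Fornax, … — the second-nearest is Hydra.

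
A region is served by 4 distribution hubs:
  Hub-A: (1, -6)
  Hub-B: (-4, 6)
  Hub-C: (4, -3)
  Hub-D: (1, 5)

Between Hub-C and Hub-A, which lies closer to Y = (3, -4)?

Hub-C

Compare squared distances:
d²(Y, Hub-C) = (3−4)² + (-4−(-3))² = 1 + 1 = 2
d²(Y, Hub-A) = (3−1)² + (-4−(-6))² = 4 + 4 = 8
2 < 8, so Hub-C is closer.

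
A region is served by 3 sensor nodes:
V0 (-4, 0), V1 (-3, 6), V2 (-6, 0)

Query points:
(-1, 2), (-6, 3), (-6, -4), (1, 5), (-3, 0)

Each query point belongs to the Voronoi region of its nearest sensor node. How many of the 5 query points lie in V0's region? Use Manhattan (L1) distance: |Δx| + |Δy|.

2

(-1, 2) — d to each: V0:5, V1:6, V2:7 → nearest is V0
(-6, 3) — d to each: V0:5, V1:6, V2:3 → nearest is V2
(-6, -4) — d to each: V0:6, V1:13, V2:4 → nearest is V2
(1, 5) — d to each: V0:10, V1:5, V2:12 → nearest is V1
(-3, 0) — d to each: V0:1, V1:6, V2:3 → nearest is V0
2 of the 5 points have V0 as nearest.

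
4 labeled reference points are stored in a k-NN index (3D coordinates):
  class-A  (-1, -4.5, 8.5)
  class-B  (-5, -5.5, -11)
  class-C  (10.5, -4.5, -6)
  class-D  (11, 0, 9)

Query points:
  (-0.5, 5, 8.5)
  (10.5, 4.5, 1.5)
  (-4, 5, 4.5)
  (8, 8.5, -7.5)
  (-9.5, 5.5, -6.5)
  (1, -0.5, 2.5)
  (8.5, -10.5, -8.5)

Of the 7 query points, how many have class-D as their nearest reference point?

(-0.5, 5, 8.5) — d² to each: class-A:90.5, class-B:510.75, class-C:421.5, class-D:157.5 → nearest is class-A
(10.5, 4.5, 1.5) — d² to each: class-A:262.25, class-B:496.5, class-C:137.25, class-D:76.75 → nearest is class-D
(-4, 5, 4.5) — d² to each: class-A:115.25, class-B:351.5, class-C:410.75, class-D:270.25 → nearest is class-A
(8, 8.5, -7.5) — d² to each: class-A:506, class-B:377.25, class-C:177.5, class-D:353.5 → nearest is class-C
(-9.5, 5.5, -6.5) — d² to each: class-A:397.25, class-B:161.5, class-C:500.25, class-D:690.75 → nearest is class-B
(1, -0.5, 2.5) — d² to each: class-A:56, class-B:243.25, class-C:178.5, class-D:142.5 → nearest is class-A
(8.5, -10.5, -8.5) — d² to each: class-A:415.25, class-B:213.5, class-C:46.25, class-D:422.75 → nearest is class-C
1 of the 7 points has class-D as nearest.

1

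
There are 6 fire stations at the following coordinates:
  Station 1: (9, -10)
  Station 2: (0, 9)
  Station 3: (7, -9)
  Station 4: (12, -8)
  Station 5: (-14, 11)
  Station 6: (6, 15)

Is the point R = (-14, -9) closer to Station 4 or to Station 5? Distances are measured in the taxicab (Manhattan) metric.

Station 5

d(R, Station 4) = |-14−12| + |-9−(-8)| = 26 + 1 = 27
d(R, Station 5) = |-14−(-14)| + |-9−11| = 0 + 20 = 20
27 > 20, so Station 5 is closer.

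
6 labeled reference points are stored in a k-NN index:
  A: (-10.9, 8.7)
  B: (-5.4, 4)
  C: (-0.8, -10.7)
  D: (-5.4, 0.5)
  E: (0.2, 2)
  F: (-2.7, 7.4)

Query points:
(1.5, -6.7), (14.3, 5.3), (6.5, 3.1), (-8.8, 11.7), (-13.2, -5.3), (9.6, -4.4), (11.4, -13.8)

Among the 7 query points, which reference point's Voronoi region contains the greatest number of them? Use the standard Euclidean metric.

(1.5, -6.7) — d² to each: A:390.92, B:162.1, C:21.29, D:99.45, E:77.38, F:216.45 → nearest is C
(14.3, 5.3) — d² to each: A:646.6, B:389.78, C:484.01, D:411.13, E:209.7, F:293.41 → nearest is E
(6.5, 3.1) — d² to each: A:334.12, B:142.42, C:243.73, D:148.37, E:40.9, F:103.13 → nearest is E
(-8.8, 11.7) — d² to each: A:13.41, B:70.85, C:565.76, D:137, E:175.09, F:55.7 → nearest is A
(-13.2, -5.3) — d² to each: A:201.29, B:147.33, C:182.92, D:94.48, E:232.85, F:271.54 → nearest is D
(9.6, -4.4) — d² to each: A:591.86, B:295.56, C:147.85, D:249.01, E:129.32, F:290.53 → nearest is E
(11.4, -13.8) — d² to each: A:1003.54, B:599.08, C:158.45, D:486.73, E:375.08, F:648.25 → nearest is C
Tally — A:1, C:2, D:1, E:3. E captures the most (3).

E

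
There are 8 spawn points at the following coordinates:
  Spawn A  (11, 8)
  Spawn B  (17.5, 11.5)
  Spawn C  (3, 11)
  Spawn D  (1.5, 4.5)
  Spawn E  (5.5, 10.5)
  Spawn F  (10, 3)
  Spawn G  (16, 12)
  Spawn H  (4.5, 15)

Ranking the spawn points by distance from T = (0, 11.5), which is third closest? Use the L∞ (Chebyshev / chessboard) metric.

d(T, Spawn A) = max(11, 3.5) = 11
d(T, Spawn B) = max(17.5, 0) = 17.5
d(T, Spawn C) = max(3, 0.5) = 3
d(T, Spawn D) = max(1.5, 7) = 7
d(T, Spawn E) = max(5.5, 1) = 5.5
d(T, Spawn F) = max(10, 8.5) = 10
d(T, Spawn G) = max(16, 0.5) = 16
d(T, Spawn H) = max(4.5, 3.5) = 4.5
Sorted ascending: Spawn C, Spawn H, Spawn E, Spawn D, … — the third-nearest is Spawn E.

Spawn E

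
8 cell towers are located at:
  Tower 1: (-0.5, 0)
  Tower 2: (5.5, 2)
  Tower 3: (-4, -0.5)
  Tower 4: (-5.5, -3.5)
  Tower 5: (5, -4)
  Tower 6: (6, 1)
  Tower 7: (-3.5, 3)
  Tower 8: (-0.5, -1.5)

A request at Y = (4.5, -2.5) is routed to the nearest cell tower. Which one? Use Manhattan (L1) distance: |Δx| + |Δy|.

Tower 5

d(Y, Tower 1) = |4.5−(-0.5)| + |-2.5−0| = 5 + 2.5 = 7.5
d(Y, Tower 2) = |4.5−5.5| + |-2.5−2| = 1 + 4.5 = 5.5
d(Y, Tower 3) = |4.5−(-4)| + |-2.5−(-0.5)| = 8.5 + 2 = 10.5
d(Y, Tower 4) = |4.5−(-5.5)| + |-2.5−(-3.5)| = 10 + 1 = 11
d(Y, Tower 5) = |4.5−5| + |-2.5−(-4)| = 0.5 + 1.5 = 2
d(Y, Tower 6) = |4.5−6| + |-2.5−1| = 1.5 + 3.5 = 5
d(Y, Tower 7) = |4.5−(-3.5)| + |-2.5−3| = 8 + 5.5 = 13.5
d(Y, Tower 8) = |4.5−(-0.5)| + |-2.5−(-1.5)| = 5 + 1 = 6
Tower 5 is nearest.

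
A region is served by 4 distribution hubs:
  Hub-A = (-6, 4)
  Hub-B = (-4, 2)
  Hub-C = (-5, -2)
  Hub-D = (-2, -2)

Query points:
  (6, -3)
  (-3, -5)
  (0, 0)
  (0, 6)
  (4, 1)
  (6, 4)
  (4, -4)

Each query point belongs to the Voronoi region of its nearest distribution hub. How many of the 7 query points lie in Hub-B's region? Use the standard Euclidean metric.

(6, -3) — d² to each: Hub-A:193, Hub-B:125, Hub-C:122, Hub-D:65 → nearest is Hub-D
(-3, -5) — d² to each: Hub-A:90, Hub-B:50, Hub-C:13, Hub-D:10 → nearest is Hub-D
(0, 0) — d² to each: Hub-A:52, Hub-B:20, Hub-C:29, Hub-D:8 → nearest is Hub-D
(0, 6) — d² to each: Hub-A:40, Hub-B:32, Hub-C:89, Hub-D:68 → nearest is Hub-B
(4, 1) — d² to each: Hub-A:109, Hub-B:65, Hub-C:90, Hub-D:45 → nearest is Hub-D
(6, 4) — d² to each: Hub-A:144, Hub-B:104, Hub-C:157, Hub-D:100 → nearest is Hub-D
(4, -4) — d² to each: Hub-A:164, Hub-B:100, Hub-C:85, Hub-D:40 → nearest is Hub-D
1 of the 7 points has Hub-B as nearest.

1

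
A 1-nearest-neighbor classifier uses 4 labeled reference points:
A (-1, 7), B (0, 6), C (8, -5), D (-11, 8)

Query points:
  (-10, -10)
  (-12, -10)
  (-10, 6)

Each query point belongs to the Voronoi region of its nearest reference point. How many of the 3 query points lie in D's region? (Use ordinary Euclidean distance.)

(-10, -10) — d² to each: A:370, B:356, C:349, D:325 → nearest is D
(-12, -10) — d² to each: A:410, B:400, C:425, D:325 → nearest is D
(-10, 6) — d² to each: A:82, B:100, C:445, D:5 → nearest is D
3 of the 3 points have D as nearest.

3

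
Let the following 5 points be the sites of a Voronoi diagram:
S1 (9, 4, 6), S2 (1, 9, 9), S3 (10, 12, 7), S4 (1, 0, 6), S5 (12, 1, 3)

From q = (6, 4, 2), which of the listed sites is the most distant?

S3

Squared Euclidean distances:
|qS1|² = (6−9)² + (4−4)² + (2−6)² = 9 + 0 + 16 = 25
|qS2|² = (6−1)² + (4−9)² + (2−9)² = 25 + 25 + 49 = 99
|qS3|² = (6−10)² + (4−12)² + (2−7)² = 16 + 64 + 25 = 105
|qS4|² = (6−1)² + (4−0)² + (2−6)² = 25 + 16 + 16 = 57
|qS5|² = (6−12)² + (4−1)² + (2−3)² = 36 + 9 + 1 = 46
The largest is to S3.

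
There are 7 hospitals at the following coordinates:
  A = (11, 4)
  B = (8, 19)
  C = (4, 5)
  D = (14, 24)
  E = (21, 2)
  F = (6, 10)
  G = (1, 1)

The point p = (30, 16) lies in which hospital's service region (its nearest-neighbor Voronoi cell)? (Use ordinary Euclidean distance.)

E

Squared Euclidean distances:
|pA|² = 361 + 144 = 505
|pB|² = 484 + 9 = 493
|pC|² = 676 + 121 = 797
|pD|² = 256 + 64 = 320
|pE|² = 81 + 196 = 277
|pF|² = 576 + 36 = 612
|pG|² = 841 + 225 = 1066
The smallest is to E, so p lies in the Voronoi region of E.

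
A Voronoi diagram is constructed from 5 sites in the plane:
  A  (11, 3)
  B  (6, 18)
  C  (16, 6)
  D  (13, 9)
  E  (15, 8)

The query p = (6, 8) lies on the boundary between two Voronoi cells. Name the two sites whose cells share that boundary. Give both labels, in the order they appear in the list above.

Squared distances from p to each site:
|pA|² = (6−11)² + (8−3)² = 25 + 25 = 50
|pB|² = (6−6)² + (8−18)² = 0 + 100 = 100
|pC|² = (6−16)² + (8−6)² = 100 + 4 = 104
|pD|² = (6−13)² + (8−9)² = 49 + 1 = 50
|pE|² = (6−15)² + (8−8)² = 81 + 0 = 81
p is equidistant from A and D (both at squared distance 50), and every other site is strictly farther — so p lies on the A–D Voronoi edge.

A and D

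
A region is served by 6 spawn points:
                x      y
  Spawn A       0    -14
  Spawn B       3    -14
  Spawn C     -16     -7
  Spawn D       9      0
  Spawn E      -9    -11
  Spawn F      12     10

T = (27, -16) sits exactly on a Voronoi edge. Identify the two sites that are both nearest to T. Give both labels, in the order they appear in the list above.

Squared distances from T to each site:
d²(T, Spawn A) = (27−0)² + (-16−(-14))² = 729 + 4 = 733
d²(T, Spawn B) = (27−3)² + (-16−(-14))² = 576 + 4 = 580
d²(T, Spawn C) = (27−(-16))² + (-16−(-7))² = 1849 + 81 = 1930
d²(T, Spawn D) = (27−9)² + (-16−0)² = 324 + 256 = 580
d²(T, Spawn E) = (27−(-9))² + (-16−(-11))² = 1296 + 25 = 1321
d²(T, Spawn F) = (27−12)² + (-16−10)² = 225 + 676 = 901
T is equidistant from Spawn B and Spawn D (both at squared distance 580), and every other site is strictly farther — so T lies on the Spawn B–Spawn D Voronoi edge.

Spawn B and Spawn D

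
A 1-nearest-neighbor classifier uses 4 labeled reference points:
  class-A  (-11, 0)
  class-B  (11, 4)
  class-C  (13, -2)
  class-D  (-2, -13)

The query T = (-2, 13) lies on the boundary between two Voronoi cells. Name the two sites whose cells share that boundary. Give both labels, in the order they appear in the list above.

Squared distances from T to each site:
d²(T, class-A) = (-2−(-11))² + (13−0)² = 81 + 169 = 250
d²(T, class-B) = (-2−11)² + (13−4)² = 169 + 81 = 250
d²(T, class-C) = (-2−13)² + (13−(-2))² = 225 + 225 = 450
d²(T, class-D) = (-2−(-2))² + (13−(-13))² = 0 + 676 = 676
T is equidistant from class-A and class-B (both at squared distance 250), and every other site is strictly farther — so T lies on the class-A–class-B Voronoi edge.

class-A and class-B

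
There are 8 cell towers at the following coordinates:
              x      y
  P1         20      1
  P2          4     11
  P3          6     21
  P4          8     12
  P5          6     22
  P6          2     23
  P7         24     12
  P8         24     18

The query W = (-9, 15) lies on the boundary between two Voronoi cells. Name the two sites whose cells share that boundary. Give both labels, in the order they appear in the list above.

Squared distances from W to each site:
|WP1|² = (-9−20)² + (15−1)² = 841 + 196 = 1037
|WP2|² = (-9−4)² + (15−11)² = 169 + 16 = 185
|WP3|² = (-9−6)² + (15−21)² = 225 + 36 = 261
|WP4|² = (-9−8)² + (15−12)² = 289 + 9 = 298
|WP5|² = (-9−6)² + (15−22)² = 225 + 49 = 274
|WP6|² = (-9−2)² + (15−23)² = 121 + 64 = 185
|WP7|² = (-9−24)² + (15−12)² = 1089 + 9 = 1098
|WP8|² = (-9−24)² + (15−18)² = 1089 + 9 = 1098
W is equidistant from P2 and P6 (both at squared distance 185), and every other site is strictly farther — so W lies on the P2–P6 Voronoi edge.

P2 and P6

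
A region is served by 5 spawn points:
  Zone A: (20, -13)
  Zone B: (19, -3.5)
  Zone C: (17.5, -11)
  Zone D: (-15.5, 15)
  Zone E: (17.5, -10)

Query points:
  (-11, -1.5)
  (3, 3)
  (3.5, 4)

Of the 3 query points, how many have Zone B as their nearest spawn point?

2

(-11, -1.5) — d² to each: Zone A:1093.25, Zone B:904, Zone C:902.5, Zone D:292.5, Zone E:884.5 → nearest is Zone D
(3, 3) — d² to each: Zone A:545, Zone B:298.25, Zone C:406.25, Zone D:486.25, Zone E:379.25 → nearest is Zone B
(3.5, 4) — d² to each: Zone A:561.25, Zone B:296.5, Zone C:421, Zone D:482, Zone E:392 → nearest is Zone B
2 of the 3 points have Zone B as nearest.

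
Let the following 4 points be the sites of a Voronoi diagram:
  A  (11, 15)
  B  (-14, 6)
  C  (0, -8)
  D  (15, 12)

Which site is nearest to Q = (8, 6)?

D

Compare squared distances (the ordering matches that of the actual distances):
|QA|² = (8−11)² + (6−15)² = 9 + 81 = 90
|QB|² = (8−(-14))² + (6−6)² = 484 + 0 = 484
|QC|² = (8−0)² + (6−(-8))² = 64 + 196 = 260
|QD|² = (8−15)² + (6−12)² = 49 + 36 = 85
Minimum is at D.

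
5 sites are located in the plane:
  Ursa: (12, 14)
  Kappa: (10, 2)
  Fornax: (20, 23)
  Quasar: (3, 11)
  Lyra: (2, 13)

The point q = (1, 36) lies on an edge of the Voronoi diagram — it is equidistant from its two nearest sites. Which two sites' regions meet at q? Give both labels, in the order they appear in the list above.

Squared distances from q to each site:
d²(q, Ursa) = (1−12)² + (36−14)² = 121 + 484 = 605
d²(q, Kappa) = (1−10)² + (36−2)² = 81 + 1156 = 1237
d²(q, Fornax) = (1−20)² + (36−23)² = 361 + 169 = 530
d²(q, Quasar) = (1−3)² + (36−11)² = 4 + 625 = 629
d²(q, Lyra) = (1−2)² + (36−13)² = 1 + 529 = 530
q is equidistant from Fornax and Lyra (both at squared distance 530), and every other site is strictly farther — so q lies on the Fornax–Lyra Voronoi edge.

Fornax and Lyra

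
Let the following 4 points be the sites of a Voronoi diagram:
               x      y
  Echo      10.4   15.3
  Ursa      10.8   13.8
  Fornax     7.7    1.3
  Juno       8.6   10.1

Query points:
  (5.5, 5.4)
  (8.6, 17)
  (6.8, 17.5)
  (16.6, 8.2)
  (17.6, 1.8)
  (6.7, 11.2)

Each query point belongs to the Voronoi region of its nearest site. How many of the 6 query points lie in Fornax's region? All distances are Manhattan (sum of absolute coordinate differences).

(5.5, 5.4) — d to each: Echo:14.8, Ursa:13.7, Fornax:6.3, Juno:7.8 → nearest is Fornax
(8.6, 17) — d to each: Echo:3.5, Ursa:5.4, Fornax:16.6, Juno:6.9 → nearest is Echo
(6.8, 17.5) — d to each: Echo:5.8, Ursa:7.7, Fornax:17.1, Juno:9.2 → nearest is Echo
(16.6, 8.2) — d to each: Echo:13.3, Ursa:11.4, Fornax:15.8, Juno:9.9 → nearest is Juno
(17.6, 1.8) — d to each: Echo:20.7, Ursa:18.8, Fornax:10.4, Juno:17.3 → nearest is Fornax
(6.7, 11.2) — d to each: Echo:7.8, Ursa:6.7, Fornax:10.9, Juno:3 → nearest is Juno
2 of the 6 points have Fornax as nearest.

2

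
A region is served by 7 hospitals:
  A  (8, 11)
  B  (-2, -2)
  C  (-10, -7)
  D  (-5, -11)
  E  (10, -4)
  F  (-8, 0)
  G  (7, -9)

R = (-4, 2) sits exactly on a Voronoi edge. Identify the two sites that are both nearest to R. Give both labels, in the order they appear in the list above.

B and F

Squared distances from R to each site:
|RA|² = 144 + 81 = 225
|RB|² = 4 + 16 = 20
|RC|² = 36 + 81 = 117
|RD|² = 1 + 169 = 170
|RE|² = 196 + 36 = 232
|RF|² = 16 + 4 = 20
|RG|² = 121 + 121 = 242
R is equidistant from B and F (both at squared distance 20), and every other site is strictly farther — so R lies on the B–F Voronoi edge.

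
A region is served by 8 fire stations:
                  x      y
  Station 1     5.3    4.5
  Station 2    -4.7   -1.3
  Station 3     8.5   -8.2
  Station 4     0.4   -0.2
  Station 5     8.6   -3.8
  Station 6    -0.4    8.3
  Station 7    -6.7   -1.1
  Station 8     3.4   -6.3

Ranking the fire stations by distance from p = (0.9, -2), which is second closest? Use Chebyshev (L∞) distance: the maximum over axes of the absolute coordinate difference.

d(p, Station 1) = max(4.4, 6.5) = 6.5
d(p, Station 2) = max(5.6, 0.7) = 5.6
d(p, Station 3) = max(7.6, 6.2) = 7.6
d(p, Station 4) = max(0.5, 1.8) = 1.8
d(p, Station 5) = max(7.7, 1.8) = 7.7
d(p, Station 6) = max(1.3, 10.3) = 10.3
d(p, Station 7) = max(7.6, 0.9) = 7.6
d(p, Station 8) = max(2.5, 4.3) = 4.3
Sorted ascending: Station 4, Station 8, Station 2, … — the second-nearest is Station 8.

Station 8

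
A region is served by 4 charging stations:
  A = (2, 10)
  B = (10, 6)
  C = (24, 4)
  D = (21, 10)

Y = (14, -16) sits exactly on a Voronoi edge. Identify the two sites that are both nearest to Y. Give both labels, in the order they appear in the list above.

Squared distances from Y to each site:
|YA|² = 144 + 676 = 820
|YB|² = 16 + 484 = 500
|YC|² = 100 + 400 = 500
|YD|² = 49 + 676 = 725
Y is equidistant from B and C (both at squared distance 500), and every other site is strictly farther — so Y lies on the B–C Voronoi edge.

B and C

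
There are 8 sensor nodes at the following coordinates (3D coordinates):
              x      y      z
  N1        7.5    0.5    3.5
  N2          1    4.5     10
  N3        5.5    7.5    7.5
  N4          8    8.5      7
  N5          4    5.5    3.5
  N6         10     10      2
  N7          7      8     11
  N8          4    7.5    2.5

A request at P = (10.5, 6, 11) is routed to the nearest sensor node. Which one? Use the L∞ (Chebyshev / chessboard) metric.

N7

d(P,N1) = max(3, 5.5, 7.5) = 7.5
d(P,N2) = max(9.5, 1.5, 1) = 9.5
d(P,N3) = max(5, 1.5, 3.5) = 5
d(P,N4) = max(2.5, 2.5, 4) = 4
d(P,N5) = max(6.5, 0.5, 7.5) = 7.5
d(P,N6) = max(0.5, 4, 9) = 9
d(P,N7) = max(3.5, 2, 0) = 3.5
d(P,N8) = max(6.5, 1.5, 8.5) = 8.5
N7 is nearest.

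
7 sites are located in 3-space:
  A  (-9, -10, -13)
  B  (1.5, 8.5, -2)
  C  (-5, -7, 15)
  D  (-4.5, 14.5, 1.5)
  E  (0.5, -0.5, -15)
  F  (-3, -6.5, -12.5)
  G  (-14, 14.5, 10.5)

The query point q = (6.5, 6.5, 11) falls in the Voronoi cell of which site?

B

Squared Euclidean distances:
|qA|² = (6.5−(-9))² + (6.5−(-10))² + (11−(-13))² = 240.25 + 272.25 + 576 = 1088.5
|qB|² = (6.5−1.5)² + (6.5−8.5)² + (11−(-2))² = 25 + 4 + 169 = 198
|qC|² = (6.5−(-5))² + (6.5−(-7))² + (11−15)² = 132.25 + 182.25 + 16 = 330.5
|qD|² = (6.5−(-4.5))² + (6.5−14.5)² + (11−1.5)² = 121 + 64 + 90.25 = 275.25
|qE|² = (6.5−0.5)² + (6.5−(-0.5))² + (11−(-15))² = 36 + 49 + 676 = 761
|qF|² = (6.5−(-3))² + (6.5−(-6.5))² + (11−(-12.5))² = 90.25 + 169 + 552.25 = 811.5
|qG|² = (6.5−(-14))² + (6.5−14.5)² + (11−10.5)² = 420.25 + 64 + 0.25 = 484.5
Minimum is at B.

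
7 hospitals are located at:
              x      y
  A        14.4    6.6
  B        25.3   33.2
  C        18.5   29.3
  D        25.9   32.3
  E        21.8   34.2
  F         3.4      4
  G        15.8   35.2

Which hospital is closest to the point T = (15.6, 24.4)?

Compare squared distances (the ordering matches that of the actual distances):
|TA|² = 1.44 + 316.84 = 318.28
|TB|² = 94.09 + 77.44 = 171.53
|TC|² = 8.41 + 24.01 = 32.42
|TD|² = 106.09 + 62.41 = 168.5
|TE|² = 38.44 + 96.04 = 134.48
|TF|² = 148.84 + 416.16 = 565
|TG|² = 0.04 + 116.64 = 116.68
C is nearest.

C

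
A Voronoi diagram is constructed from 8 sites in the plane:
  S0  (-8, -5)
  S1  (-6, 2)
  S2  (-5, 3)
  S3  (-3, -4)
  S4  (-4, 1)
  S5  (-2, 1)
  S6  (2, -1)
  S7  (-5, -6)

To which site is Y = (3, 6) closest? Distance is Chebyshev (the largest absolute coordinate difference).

S5

d(Y,S0) = max(11, 11) = 11
d(Y,S1) = max(9, 4) = 9
d(Y,S2) = max(8, 3) = 8
d(Y,S3) = max(6, 10) = 10
d(Y,S4) = max(7, 5) = 7
d(Y,S5) = max(5, 5) = 5
d(Y,S6) = max(1, 7) = 7
d(Y,S7) = max(8, 12) = 12
Minimum is at S5.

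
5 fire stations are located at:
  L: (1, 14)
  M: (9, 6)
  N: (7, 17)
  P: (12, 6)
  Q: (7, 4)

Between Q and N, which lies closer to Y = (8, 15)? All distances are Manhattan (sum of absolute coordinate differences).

N

d(Y,Q) = |8−7| + |15−4| = 1 + 11 = 12
d(Y,N) = |8−7| + |15−17| = 1 + 2 = 3
12 > 3, so N is closer.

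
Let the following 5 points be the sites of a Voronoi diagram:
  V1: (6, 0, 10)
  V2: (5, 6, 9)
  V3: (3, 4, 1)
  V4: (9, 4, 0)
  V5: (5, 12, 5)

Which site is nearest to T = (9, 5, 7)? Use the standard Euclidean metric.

Squared Euclidean distances:
|TV1|² = (9−6)² + (5−0)² + (7−10)² = 9 + 25 + 9 = 43
|TV2|² = (9−5)² + (5−6)² + (7−9)² = 16 + 1 + 4 = 21
|TV3|² = (9−3)² + (5−4)² + (7−1)² = 36 + 1 + 36 = 73
|TV4|² = (9−9)² + (5−4)² + (7−0)² = 0 + 1 + 49 = 50
|TV5|² = (9−5)² + (5−12)² + (7−5)² = 16 + 49 + 4 = 69
The smallest is to V2, so T lies in the Voronoi region of V2.

V2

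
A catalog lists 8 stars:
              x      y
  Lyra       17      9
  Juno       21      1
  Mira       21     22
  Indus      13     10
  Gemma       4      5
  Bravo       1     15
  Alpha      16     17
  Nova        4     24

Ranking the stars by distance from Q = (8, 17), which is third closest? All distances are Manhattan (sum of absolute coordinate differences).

Nova

d(Q, Lyra) = |8−17| + |17−9| = 9 + 8 = 17
d(Q, Juno) = |8−21| + |17−1| = 13 + 16 = 29
d(Q, Mira) = |8−21| + |17−22| = 13 + 5 = 18
d(Q, Indus) = |8−13| + |17−10| = 5 + 7 = 12
d(Q, Gemma) = |8−4| + |17−5| = 4 + 12 = 16
d(Q, Bravo) = |8−1| + |17−15| = 7 + 2 = 9
d(Q, Alpha) = |8−16| + |17−17| = 8 + 0 = 8
d(Q, Nova) = |8−4| + |17−24| = 4 + 7 = 11
Sorted ascending: Alpha, Bravo, Nova, Indus, … — the third-nearest is Nova.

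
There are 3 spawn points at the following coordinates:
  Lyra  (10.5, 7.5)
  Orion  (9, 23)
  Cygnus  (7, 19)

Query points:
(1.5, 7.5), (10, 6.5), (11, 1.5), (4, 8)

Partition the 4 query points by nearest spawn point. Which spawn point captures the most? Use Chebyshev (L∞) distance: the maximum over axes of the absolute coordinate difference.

(1.5, 7.5) — d to each: Lyra:9, Orion:15.5, Cygnus:11.5 → nearest is Lyra
(10, 6.5) — d to each: Lyra:1, Orion:16.5, Cygnus:12.5 → nearest is Lyra
(11, 1.5) — d to each: Lyra:6, Orion:21.5, Cygnus:17.5 → nearest is Lyra
(4, 8) — d to each: Lyra:6.5, Orion:15, Cygnus:11 → nearest is Lyra
Tally — Lyra:4. Lyra captures the most (4).

Lyra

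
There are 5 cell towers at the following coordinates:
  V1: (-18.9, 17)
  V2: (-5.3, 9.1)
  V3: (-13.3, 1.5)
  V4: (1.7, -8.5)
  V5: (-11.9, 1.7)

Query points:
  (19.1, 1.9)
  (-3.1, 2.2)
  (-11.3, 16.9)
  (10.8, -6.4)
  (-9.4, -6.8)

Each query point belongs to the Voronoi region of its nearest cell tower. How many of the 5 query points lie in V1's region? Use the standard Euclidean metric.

(19.1, 1.9) — d² to each: V1:1672.01, V2:647.2, V3:1049.92, V4:410.92, V5:961.04 → nearest is V4
(-3.1, 2.2) — d² to each: V1:468.68, V2:52.45, V3:104.53, V4:137.53, V5:77.69 → nearest is V2
(-11.3, 16.9) — d² to each: V1:57.77, V2:96.84, V3:241.16, V4:814.16, V5:231.4 → nearest is V1
(10.8, -6.4) — d² to each: V1:1429.65, V2:499.46, V3:643.22, V4:87.22, V5:580.9 → nearest is V4
(-9.4, -6.8) — d² to each: V1:656.69, V2:269.62, V3:84.1, V4:126.1, V5:78.5 → nearest is V5
1 of the 5 points has V1 as nearest.

1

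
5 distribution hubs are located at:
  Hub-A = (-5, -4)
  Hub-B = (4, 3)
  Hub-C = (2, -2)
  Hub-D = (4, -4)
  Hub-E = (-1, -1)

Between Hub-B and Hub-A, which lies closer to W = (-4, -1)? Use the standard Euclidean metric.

Hub-A

Compare squared distances:
d²(W, Hub-B) = (-4−4)² + (-1−3)² = 64 + 16 = 80
d²(W, Hub-A) = (-4−(-5))² + (-1−(-4))² = 1 + 9 = 10
80 > 10, so Hub-A is closer.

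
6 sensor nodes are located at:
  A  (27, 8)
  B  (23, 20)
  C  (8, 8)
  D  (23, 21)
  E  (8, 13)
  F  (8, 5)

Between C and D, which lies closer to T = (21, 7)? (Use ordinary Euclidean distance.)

Compare squared distances:
|TC|² = (21−8)² + (7−8)² = 169 + 1 = 170
|TD|² = (21−23)² + (7−21)² = 4 + 196 = 200
170 < 200, so C is closer.

C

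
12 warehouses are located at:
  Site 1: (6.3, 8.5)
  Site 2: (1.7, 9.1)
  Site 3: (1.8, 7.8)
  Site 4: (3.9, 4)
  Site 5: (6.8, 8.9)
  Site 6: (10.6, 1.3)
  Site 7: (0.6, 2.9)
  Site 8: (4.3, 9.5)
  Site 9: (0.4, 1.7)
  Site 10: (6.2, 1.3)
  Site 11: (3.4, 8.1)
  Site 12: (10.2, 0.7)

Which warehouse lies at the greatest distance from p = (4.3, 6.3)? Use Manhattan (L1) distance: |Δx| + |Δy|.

d(p, Site 1) = 2 + 2.2 = 4.2
d(p, Site 2) = 2.6 + 2.8 = 5.4
d(p, Site 3) = 2.5 + 1.5 = 4
d(p, Site 4) = 0.4 + 2.3 = 2.7
d(p, Site 5) = 2.5 + 2.6 = 5.1
d(p, Site 6) = 6.3 + 5 = 11.3
d(p, Site 7) = 3.7 + 3.4 = 7.1
d(p, Site 8) = 0 + 3.2 = 3.2
d(p, Site 9) = 3.9 + 4.6 = 8.5
d(p, Site 10) = 1.9 + 5 = 6.9
d(p, Site 11) = 0.9 + 1.8 = 2.7
d(p, Site 12) = 5.9 + 5.6 = 11.5
The largest is to Site 12.

Site 12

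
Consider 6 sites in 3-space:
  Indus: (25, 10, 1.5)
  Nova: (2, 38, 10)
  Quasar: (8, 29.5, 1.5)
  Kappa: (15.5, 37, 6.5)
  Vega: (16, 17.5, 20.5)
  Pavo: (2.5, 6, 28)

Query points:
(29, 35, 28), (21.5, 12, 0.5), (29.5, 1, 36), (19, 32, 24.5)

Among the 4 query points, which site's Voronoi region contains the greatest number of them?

(29, 35, 28) — d² to each: Indus:1343.25, Nova:1062, Quasar:1173.5, Kappa:648.5, Vega:531.5, Pavo:1543.25 → nearest is Vega
(21.5, 12, 0.5) — d² to each: Indus:17.25, Nova:1146.5, Quasar:489.5, Kappa:697, Vega:460.5, Pavo:1153.25 → nearest is Indus
(29.5, 1, 36) — d² to each: Indus:1291.5, Nova:2801.25, Quasar:2464.75, Kappa:2362.25, Vega:694.75, Pavo:818 → nearest is Vega
(19, 32, 24.5) — d² to each: Indus:1049, Nova:535.25, Quasar:656.25, Kappa:361.25, Vega:235.25, Pavo:960.5 → nearest is Vega
Tally — Indus:1, Vega:3. Vega captures the most (3).

Vega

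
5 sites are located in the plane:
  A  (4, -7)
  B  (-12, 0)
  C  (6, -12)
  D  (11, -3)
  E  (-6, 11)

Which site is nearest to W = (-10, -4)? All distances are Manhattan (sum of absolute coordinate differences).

B

d(W,A) = |-10−4| + |-4−(-7)| = 14 + 3 = 17
d(W,B) = |-10−(-12)| + |-4−0| = 2 + 4 = 6
d(W,C) = |-10−6| + |-4−(-12)| = 16 + 8 = 24
d(W,D) = |-10−11| + |-4−(-3)| = 21 + 1 = 22
d(W,E) = |-10−(-6)| + |-4−11| = 4 + 15 = 19
Minimum is at B.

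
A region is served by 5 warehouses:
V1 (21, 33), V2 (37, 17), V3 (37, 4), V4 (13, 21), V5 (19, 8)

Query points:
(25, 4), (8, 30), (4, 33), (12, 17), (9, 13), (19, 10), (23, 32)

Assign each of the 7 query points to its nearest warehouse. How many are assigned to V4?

(25, 4) — d² to each: V1:857, V2:313, V3:144, V4:433, V5:52 → nearest is V5
(8, 30) — d² to each: V1:178, V2:1010, V3:1517, V4:106, V5:605 → nearest is V4
(4, 33) — d² to each: V1:289, V2:1345, V3:1930, V4:225, V5:850 → nearest is V4
(12, 17) — d² to each: V1:337, V2:625, V3:794, V4:17, V5:130 → nearest is V4
(9, 13) — d² to each: V1:544, V2:800, V3:865, V4:80, V5:125 → nearest is V4
(19, 10) — d² to each: V1:533, V2:373, V3:360, V4:157, V5:4 → nearest is V5
(23, 32) — d² to each: V1:5, V2:421, V3:980, V4:221, V5:592 → nearest is V1
4 of the 7 points have V4 as nearest.

4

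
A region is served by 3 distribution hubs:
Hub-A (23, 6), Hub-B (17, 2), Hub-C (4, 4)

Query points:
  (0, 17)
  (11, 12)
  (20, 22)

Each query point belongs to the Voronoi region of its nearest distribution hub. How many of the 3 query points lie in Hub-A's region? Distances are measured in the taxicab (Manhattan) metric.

(0, 17) — d to each: Hub-A:34, Hub-B:32, Hub-C:17 → nearest is Hub-C
(11, 12) — d to each: Hub-A:18, Hub-B:16, Hub-C:15 → nearest is Hub-C
(20, 22) — d to each: Hub-A:19, Hub-B:23, Hub-C:34 → nearest is Hub-A
1 of the 3 points has Hub-A as nearest.

1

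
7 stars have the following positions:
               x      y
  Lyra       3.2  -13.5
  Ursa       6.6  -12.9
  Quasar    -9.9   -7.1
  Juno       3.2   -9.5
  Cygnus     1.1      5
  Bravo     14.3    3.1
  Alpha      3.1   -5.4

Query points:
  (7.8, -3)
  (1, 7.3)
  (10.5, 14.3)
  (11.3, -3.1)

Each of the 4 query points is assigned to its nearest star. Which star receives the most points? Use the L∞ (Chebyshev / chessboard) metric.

Cygnus

(7.8, -3) — d to each: Lyra:10.5, Ursa:9.9, Quasar:17.7, Juno:6.5, Cygnus:8, Bravo:6.5, Alpha:4.7 → nearest is Alpha
(1, 7.3) — d to each: Lyra:20.8, Ursa:20.2, Quasar:14.4, Juno:16.8, Cygnus:2.3, Bravo:13.3, Alpha:12.7 → nearest is Cygnus
(10.5, 14.3) — d to each: Lyra:27.8, Ursa:27.2, Quasar:21.4, Juno:23.8, Cygnus:9.4, Bravo:11.2, Alpha:19.7 → nearest is Cygnus
(11.3, -3.1) — d to each: Lyra:10.4, Ursa:9.8, Quasar:21.2, Juno:8.1, Cygnus:10.2, Bravo:6.2, Alpha:8.2 → nearest is Bravo
Tally — Cygnus:2, Bravo:1, Alpha:1. Cygnus captures the most (2).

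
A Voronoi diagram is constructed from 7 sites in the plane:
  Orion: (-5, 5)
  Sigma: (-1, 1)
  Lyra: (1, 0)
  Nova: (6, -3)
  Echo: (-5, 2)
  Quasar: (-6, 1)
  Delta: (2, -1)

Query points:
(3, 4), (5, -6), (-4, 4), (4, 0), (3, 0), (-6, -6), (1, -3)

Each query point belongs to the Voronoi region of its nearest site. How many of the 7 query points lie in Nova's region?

(3, 4) — d² to each: Orion:65, Sigma:25, Lyra:20, Nova:58, Echo:68, Quasar:90, Delta:26 → nearest is Lyra
(5, -6) — d² to each: Orion:221, Sigma:85, Lyra:52, Nova:10, Echo:164, Quasar:170, Delta:34 → nearest is Nova
(-4, 4) — d² to each: Orion:2, Sigma:18, Lyra:41, Nova:149, Echo:5, Quasar:13, Delta:61 → nearest is Orion
(4, 0) — d² to each: Orion:106, Sigma:26, Lyra:9, Nova:13, Echo:85, Quasar:101, Delta:5 → nearest is Delta
(3, 0) — d² to each: Orion:89, Sigma:17, Lyra:4, Nova:18, Echo:68, Quasar:82, Delta:2 → nearest is Delta
(-6, -6) — d² to each: Orion:122, Sigma:74, Lyra:85, Nova:153, Echo:65, Quasar:49, Delta:89 → nearest is Quasar
(1, -3) — d² to each: Orion:100, Sigma:20, Lyra:9, Nova:25, Echo:61, Quasar:65, Delta:5 → nearest is Delta
1 of the 7 points has Nova as nearest.

1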